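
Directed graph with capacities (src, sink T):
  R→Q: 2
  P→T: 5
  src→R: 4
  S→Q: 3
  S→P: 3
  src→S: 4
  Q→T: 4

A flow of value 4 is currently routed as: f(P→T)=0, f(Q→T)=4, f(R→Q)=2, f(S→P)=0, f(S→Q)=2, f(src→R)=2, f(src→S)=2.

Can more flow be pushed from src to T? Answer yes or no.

Residual path src→S→P→T has bottleneck 2 > 0.
Pushing 2 along it raises the flow to 6, so the given flow is not maximum.

Yes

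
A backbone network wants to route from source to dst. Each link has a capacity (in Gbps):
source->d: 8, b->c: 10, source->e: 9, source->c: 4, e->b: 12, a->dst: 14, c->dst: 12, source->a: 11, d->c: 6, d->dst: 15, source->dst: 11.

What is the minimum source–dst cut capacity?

42

Max flow = 42 (via 5 augmenting paths).
In the residual at optimum, the set reachable from source is {b, c, e, source}.
Cut edges: source->d (cap 8), source->a (cap 11), source->dst (cap 11), c->dst (cap 12). Sum = 42.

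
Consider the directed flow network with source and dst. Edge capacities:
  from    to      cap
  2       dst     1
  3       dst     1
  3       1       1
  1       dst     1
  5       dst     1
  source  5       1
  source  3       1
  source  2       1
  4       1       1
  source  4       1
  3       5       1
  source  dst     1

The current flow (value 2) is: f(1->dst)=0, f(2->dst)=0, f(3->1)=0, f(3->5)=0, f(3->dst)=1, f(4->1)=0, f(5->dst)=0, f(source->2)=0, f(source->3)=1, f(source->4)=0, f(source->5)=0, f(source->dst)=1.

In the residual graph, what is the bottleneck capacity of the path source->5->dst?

Residual capacities along the path: source->5: 1, 5->dst: 1.
Minimum is 1.

1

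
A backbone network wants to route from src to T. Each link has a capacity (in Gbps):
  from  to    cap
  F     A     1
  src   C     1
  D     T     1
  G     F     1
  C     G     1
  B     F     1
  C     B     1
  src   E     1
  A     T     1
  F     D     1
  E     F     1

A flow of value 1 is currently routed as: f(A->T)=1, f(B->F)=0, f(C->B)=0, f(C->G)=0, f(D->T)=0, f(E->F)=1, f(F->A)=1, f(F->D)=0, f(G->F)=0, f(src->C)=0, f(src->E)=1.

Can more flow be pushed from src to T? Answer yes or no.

Residual path src->C->B->F->D->T has bottleneck 1 > 0.
Pushing 1 along it raises the flow to 2, so the given flow is not maximum.

Yes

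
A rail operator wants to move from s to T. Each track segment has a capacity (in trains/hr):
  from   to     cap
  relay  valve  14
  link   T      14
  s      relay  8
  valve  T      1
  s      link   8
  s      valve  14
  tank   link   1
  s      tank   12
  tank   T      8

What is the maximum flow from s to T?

Augment s→valve→T: bottleneck 1. Total 1.
Augment s→tank→T: bottleneck 8. Total 9.
Augment s→link→T: bottleneck 8. Total 17.
Augment s→tank→link→T: bottleneck 1. Total 18.
No augmenting path remains in the residual graph.

18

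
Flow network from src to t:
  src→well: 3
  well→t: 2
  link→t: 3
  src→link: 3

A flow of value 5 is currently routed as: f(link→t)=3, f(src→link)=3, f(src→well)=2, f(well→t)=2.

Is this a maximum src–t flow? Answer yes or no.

Yes

Residual reachable from src: {src, well}; t is not reachable.
Saturated cut: src→link, well→t with total capacity 5 = current flow value. Flow is maximum.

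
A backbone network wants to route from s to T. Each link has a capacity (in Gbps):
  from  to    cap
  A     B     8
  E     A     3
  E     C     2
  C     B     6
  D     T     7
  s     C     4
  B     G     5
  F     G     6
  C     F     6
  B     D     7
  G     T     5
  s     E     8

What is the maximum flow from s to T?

Augment s->C->F->G->T: bottleneck 4. Total 4.
Augment s->E->C->F->G->T: bottleneck 1. Total 5.
Augment s->E->C->B->D->T: bottleneck 1. Total 6.
Augment s->E->A->B->D->T: bottleneck 3. Total 9.
No augmenting path remains in the residual graph.

9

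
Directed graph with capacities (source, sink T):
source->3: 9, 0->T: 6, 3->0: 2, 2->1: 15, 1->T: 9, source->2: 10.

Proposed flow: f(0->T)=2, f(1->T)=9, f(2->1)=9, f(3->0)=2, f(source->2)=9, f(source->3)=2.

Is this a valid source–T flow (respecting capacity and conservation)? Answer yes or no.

Yes

Every edge has 0 ≤ f(e) ≤ cap(e).
At each intermediate node, inflow equals outflow.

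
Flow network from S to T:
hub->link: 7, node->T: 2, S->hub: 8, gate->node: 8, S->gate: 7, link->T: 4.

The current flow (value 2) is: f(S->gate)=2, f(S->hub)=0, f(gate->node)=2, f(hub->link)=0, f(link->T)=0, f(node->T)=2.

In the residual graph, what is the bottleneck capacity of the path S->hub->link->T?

Residual capacities along the path: S->hub: 8, hub->link: 7, link->T: 4.
Minimum is 4.

4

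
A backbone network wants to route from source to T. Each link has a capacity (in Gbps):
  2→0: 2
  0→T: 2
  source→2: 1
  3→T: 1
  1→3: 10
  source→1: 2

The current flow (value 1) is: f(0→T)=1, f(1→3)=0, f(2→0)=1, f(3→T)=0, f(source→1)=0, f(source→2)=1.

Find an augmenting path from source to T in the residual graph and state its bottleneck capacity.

Residual along source→1→3→T: source→1: 2, 1→3: 10, 3→T: 1.
Bottleneck = min = 1.

source→1→3→T, bottleneck 1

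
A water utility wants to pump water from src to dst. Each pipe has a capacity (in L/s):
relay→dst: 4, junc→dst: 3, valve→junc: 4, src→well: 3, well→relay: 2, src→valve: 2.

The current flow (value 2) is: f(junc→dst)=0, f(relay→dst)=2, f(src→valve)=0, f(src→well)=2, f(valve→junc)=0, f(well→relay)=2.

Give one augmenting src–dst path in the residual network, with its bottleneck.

src→valve→junc→dst, bottleneck 2

Residual along src→valve→junc→dst: src→valve: 2, valve→junc: 4, junc→dst: 3.
Bottleneck = min = 2.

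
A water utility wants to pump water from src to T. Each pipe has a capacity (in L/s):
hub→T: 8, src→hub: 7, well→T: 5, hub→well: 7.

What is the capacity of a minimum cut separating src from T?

7

Max flow = 7 (via 1 augmenting path).
In the residual at optimum, the set reachable from src is {src}.
Cut edges: src→hub (cap 7). Sum = 7.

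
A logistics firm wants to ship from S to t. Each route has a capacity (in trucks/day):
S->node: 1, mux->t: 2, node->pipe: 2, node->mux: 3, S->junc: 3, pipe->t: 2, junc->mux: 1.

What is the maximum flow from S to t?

2

Augment S->node->pipe->t: bottleneck 1. Total 1.
Augment S->junc->mux->t: bottleneck 1. Total 2.
No augmenting path remains in the residual graph.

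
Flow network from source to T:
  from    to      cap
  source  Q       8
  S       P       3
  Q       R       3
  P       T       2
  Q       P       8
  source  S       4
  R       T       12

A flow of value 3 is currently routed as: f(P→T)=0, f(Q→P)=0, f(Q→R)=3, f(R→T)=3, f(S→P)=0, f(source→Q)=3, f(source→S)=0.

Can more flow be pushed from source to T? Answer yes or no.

Yes

Residual path source→Q→P→T has bottleneck 2 > 0.
Pushing 2 along it raises the flow to 5, so the given flow is not maximum.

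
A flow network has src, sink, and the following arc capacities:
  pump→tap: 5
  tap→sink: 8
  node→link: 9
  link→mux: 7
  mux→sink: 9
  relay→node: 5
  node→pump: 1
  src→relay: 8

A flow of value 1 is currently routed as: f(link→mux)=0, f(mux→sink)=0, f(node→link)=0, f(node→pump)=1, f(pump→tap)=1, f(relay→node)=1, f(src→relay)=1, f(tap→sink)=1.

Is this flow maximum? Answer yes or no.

No

Residual path src→relay→node→link→mux→sink has bottleneck 4 > 0.
Pushing 4 along it raises the flow to 5, so the given flow is not maximum.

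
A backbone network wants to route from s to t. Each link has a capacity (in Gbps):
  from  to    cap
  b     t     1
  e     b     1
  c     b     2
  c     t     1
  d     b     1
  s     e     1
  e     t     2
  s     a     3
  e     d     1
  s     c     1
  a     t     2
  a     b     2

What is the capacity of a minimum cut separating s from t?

Max flow = 5 (via 4 augmenting paths).
In the residual at optimum, the set reachable from s is {s}.
Cut edges: s→c (cap 1), s→e (cap 1), s→a (cap 3). Sum = 5.

5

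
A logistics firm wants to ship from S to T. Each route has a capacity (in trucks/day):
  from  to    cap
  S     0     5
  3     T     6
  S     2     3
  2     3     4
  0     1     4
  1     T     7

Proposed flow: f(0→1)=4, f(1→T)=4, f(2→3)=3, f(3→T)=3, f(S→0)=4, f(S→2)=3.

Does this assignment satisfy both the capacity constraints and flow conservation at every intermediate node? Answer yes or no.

Every edge has 0 ≤ f(e) ≤ cap(e).
At each intermediate node, inflow equals outflow.

Yes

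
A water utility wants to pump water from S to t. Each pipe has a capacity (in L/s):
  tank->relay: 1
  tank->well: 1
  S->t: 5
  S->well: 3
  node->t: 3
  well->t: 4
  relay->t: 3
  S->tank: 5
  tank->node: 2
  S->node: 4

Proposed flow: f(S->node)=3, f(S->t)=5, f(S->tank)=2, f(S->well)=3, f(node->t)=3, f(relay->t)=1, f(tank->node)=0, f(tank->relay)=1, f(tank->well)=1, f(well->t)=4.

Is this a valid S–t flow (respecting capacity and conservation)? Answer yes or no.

Yes

Every edge has 0 ≤ f(e) ≤ cap(e).
At each intermediate node, inflow equals outflow.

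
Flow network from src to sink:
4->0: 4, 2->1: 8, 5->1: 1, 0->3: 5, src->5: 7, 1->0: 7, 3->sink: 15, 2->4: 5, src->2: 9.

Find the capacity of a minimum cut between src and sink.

5

Max flow = 5 (via 2 augmenting paths).
In the residual at optimum, the set reachable from src is {0, 1, 2, 4, 5, src}.
Cut edges: 0->3 (cap 5). Sum = 5.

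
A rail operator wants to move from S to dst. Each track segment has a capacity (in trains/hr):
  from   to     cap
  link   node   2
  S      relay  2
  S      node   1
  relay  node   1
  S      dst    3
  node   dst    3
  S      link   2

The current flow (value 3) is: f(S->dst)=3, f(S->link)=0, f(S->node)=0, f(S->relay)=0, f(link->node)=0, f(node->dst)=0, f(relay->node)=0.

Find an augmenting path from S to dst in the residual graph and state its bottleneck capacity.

S->node->dst, bottleneck 1

Residual along S->node->dst: S->node: 1, node->dst: 3.
Bottleneck = min = 1.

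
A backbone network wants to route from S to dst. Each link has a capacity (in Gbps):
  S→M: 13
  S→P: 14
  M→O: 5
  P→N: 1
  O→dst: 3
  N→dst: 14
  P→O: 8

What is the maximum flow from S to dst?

Augment S→P→N→dst: bottleneck 1. Total 1.
Augment S→P→O→dst: bottleneck 3. Total 4.
No augmenting path remains in the residual graph.

4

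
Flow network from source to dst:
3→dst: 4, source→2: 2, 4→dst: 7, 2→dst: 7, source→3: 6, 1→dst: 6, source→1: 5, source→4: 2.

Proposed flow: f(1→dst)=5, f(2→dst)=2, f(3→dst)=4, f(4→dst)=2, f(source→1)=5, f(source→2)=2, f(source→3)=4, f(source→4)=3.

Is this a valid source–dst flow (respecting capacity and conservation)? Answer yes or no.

Capacity violated on source→4: flow 3 > capacity 2.

No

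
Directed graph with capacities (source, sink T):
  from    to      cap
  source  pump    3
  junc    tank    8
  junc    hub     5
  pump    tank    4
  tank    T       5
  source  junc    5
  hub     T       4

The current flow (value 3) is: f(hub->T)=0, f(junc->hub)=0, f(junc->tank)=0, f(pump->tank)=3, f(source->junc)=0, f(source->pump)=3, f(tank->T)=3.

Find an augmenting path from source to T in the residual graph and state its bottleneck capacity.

Residual along source->junc->tank->T: source->junc: 5, junc->tank: 8, tank->T: 2.
Bottleneck = min = 2.

source->junc->tank->T, bottleneck 2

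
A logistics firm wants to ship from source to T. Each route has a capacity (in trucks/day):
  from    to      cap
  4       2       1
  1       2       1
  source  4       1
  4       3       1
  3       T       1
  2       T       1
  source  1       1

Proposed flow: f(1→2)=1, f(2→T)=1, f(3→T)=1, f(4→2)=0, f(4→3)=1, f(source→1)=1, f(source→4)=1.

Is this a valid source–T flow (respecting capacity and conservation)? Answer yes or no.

Yes

Every edge has 0 ≤ f(e) ≤ cap(e).
At each intermediate node, inflow equals outflow.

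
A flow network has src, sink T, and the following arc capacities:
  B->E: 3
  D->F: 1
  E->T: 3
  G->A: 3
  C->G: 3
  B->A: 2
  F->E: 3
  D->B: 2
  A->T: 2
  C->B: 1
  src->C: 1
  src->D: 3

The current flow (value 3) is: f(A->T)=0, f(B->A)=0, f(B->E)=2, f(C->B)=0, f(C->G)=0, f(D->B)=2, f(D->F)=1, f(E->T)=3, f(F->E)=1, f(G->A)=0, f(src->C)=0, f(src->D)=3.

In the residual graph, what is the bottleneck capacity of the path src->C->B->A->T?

1

Residual capacities along the path: src->C: 1, C->B: 1, B->A: 2, A->T: 2.
Minimum is 1.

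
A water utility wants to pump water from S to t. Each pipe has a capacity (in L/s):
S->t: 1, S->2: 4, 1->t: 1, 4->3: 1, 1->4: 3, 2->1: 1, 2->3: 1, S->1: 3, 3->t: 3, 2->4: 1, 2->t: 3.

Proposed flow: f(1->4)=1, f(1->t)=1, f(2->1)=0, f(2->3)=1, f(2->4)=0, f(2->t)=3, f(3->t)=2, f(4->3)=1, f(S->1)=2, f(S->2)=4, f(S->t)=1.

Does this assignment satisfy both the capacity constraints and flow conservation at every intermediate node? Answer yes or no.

Yes

Every edge has 0 ≤ f(e) ≤ cap(e).
At each intermediate node, inflow equals outflow.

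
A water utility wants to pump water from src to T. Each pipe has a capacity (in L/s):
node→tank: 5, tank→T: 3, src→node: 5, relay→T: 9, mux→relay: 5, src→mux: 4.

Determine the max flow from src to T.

7

Augment src→node→tank→T: bottleneck 3. Total 3.
Augment src→mux→relay→T: bottleneck 4. Total 7.
No augmenting path remains in the residual graph.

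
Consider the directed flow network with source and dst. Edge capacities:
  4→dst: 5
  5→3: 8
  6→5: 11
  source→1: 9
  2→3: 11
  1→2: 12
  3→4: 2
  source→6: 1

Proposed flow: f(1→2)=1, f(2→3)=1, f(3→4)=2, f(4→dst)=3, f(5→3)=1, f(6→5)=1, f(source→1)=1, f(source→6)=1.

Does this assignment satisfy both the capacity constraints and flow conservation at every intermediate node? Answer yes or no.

No

Conservation fails at 4: inflow 2 ≠ outflow 3.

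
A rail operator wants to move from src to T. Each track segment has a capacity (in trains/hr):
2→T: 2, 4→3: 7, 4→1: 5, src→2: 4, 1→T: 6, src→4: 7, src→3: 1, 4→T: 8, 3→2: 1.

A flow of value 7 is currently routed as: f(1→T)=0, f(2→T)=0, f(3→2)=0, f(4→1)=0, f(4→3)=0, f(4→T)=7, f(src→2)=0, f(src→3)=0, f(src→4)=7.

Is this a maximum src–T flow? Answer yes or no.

No

Residual path src→2→T has bottleneck 2 > 0.
Pushing 2 along it raises the flow to 9, so the given flow is not maximum.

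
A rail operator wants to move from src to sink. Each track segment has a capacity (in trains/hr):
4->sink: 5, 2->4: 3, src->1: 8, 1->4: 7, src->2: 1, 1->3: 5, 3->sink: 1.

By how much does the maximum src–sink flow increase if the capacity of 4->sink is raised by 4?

Original max flow = 6.
After raising cap(4->sink), augmenting paths through that edge carry 3 more units.
New max flow = 9. Increase = 3.

3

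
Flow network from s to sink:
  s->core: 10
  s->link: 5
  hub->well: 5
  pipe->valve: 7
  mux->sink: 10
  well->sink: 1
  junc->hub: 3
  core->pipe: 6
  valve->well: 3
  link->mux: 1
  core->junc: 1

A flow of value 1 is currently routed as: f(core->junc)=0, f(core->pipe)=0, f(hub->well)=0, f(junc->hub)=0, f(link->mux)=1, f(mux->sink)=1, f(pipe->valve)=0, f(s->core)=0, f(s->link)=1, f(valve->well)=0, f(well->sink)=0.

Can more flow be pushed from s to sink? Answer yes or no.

Residual path s->core->junc->hub->well->sink has bottleneck 1 > 0.
Pushing 1 along it raises the flow to 2, so the given flow is not maximum.

Yes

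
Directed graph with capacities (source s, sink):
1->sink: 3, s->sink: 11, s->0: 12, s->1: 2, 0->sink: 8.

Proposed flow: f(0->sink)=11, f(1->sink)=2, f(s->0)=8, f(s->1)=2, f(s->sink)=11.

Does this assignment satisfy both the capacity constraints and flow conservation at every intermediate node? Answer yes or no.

No

Capacity violated on 0->sink: flow 11 > capacity 8.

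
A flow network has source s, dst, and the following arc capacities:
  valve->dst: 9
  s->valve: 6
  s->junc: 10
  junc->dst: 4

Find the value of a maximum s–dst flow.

Augment s->junc->dst: bottleneck 4. Total 4.
Augment s->valve->dst: bottleneck 6. Total 10.
No augmenting path remains in the residual graph.

10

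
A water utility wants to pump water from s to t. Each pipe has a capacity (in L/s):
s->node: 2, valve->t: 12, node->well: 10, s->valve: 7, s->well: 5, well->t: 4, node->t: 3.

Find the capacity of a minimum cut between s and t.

13

Max flow = 13 (via 3 augmenting paths).
In the residual at optimum, the set reachable from s is {s, well}.
Cut edges: s->node (cap 2), s->valve (cap 7), well->t (cap 4). Sum = 13.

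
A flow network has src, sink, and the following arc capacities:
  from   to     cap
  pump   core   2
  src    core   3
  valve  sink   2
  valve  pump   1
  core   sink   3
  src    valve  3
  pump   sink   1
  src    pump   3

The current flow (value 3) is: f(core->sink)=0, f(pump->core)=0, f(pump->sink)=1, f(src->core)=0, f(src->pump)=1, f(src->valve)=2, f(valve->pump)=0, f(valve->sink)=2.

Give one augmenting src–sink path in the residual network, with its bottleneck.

Residual along src->core->sink: src->core: 3, core->sink: 3.
Bottleneck = min = 3.

src->core->sink, bottleneck 3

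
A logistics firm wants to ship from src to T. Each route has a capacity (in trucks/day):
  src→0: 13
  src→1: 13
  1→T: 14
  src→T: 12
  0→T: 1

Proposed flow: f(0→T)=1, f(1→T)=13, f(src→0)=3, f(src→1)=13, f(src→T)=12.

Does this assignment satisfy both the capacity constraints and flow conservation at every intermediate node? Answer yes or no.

No

Conservation fails at 0: inflow 3 ≠ outflow 1.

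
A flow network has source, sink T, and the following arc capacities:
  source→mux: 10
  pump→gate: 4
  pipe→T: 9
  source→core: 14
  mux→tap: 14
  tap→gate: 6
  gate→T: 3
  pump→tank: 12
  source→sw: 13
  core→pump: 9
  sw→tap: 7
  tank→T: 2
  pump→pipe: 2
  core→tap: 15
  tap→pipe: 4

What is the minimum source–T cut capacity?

Max flow = 11 (via 4 augmenting paths).
In the residual at optimum, the set reachable from source is {core, gate, mux, pump, source, sw, tank, tap}.
Cut edges: tap→pipe (cap 4), pump→pipe (cap 2), gate→T (cap 3), tank→T (cap 2). Sum = 11.

11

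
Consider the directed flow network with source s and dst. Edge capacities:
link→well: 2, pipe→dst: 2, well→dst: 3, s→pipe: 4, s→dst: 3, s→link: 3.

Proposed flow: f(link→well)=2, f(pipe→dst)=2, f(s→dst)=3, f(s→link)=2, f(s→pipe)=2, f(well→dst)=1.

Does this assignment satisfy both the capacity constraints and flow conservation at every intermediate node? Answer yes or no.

Conservation fails at well: inflow 2 ≠ outflow 1.

No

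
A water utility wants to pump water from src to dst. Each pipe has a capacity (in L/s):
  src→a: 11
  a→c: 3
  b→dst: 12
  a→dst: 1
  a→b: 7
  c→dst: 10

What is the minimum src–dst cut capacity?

Max flow = 11 (via 3 augmenting paths).
In the residual at optimum, the set reachable from src is {src}.
Cut edges: src→a (cap 11). Sum = 11.

11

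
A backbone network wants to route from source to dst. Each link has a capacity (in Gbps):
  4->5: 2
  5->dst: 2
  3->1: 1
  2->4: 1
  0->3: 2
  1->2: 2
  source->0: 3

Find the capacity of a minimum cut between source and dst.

Max flow = 1 (via 1 augmenting path).
In the residual at optimum, the set reachable from source is {0, 3, source}.
Cut edges: 3->1 (cap 1). Sum = 1.

1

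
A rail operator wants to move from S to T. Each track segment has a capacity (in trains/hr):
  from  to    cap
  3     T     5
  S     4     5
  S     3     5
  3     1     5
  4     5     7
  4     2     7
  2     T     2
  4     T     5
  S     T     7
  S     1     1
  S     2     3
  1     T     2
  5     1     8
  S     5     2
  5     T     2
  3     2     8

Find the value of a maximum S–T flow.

22

Augment S→T: bottleneck 7. Total 7.
Augment S→3→T: bottleneck 5. Total 12.
Augment S→4→T: bottleneck 5. Total 17.
Augment S→2→T: bottleneck 2. Total 19.
Augment S→5→T: bottleneck 2. Total 21.
Augment S→1→T: bottleneck 1. Total 22.
No augmenting path remains in the residual graph.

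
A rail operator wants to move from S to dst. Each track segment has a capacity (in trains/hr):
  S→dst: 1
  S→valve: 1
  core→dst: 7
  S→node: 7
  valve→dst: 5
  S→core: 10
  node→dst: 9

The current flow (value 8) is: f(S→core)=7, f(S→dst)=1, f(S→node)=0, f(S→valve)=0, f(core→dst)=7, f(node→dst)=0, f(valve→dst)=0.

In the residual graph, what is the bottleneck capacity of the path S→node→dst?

7

Residual capacities along the path: S→node: 7, node→dst: 9.
Minimum is 7.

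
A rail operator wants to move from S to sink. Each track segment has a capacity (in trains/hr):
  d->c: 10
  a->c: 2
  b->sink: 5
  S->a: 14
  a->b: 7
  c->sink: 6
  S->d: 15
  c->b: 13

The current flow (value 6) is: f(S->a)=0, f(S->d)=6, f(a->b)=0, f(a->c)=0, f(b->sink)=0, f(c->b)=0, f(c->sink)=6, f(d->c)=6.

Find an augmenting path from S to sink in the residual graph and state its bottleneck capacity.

S->a->b->sink, bottleneck 5

Residual along S->a->b->sink: S->a: 14, a->b: 7, b->sink: 5.
Bottleneck = min = 5.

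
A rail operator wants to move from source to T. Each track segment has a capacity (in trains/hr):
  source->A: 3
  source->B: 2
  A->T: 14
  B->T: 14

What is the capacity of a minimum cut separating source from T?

Max flow = 5 (via 2 augmenting paths).
In the residual at optimum, the set reachable from source is {source}.
Cut edges: source->A (cap 3), source->B (cap 2). Sum = 5.

5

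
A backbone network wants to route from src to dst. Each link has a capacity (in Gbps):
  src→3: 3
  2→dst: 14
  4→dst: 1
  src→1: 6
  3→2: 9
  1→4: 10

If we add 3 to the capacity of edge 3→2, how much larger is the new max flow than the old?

Original max flow = 4.
Edge 3→2 does not cross the min cut (source side {1, 4, src}), so extra capacity there cannot help.
New max flow = 4. Increase = 0.

0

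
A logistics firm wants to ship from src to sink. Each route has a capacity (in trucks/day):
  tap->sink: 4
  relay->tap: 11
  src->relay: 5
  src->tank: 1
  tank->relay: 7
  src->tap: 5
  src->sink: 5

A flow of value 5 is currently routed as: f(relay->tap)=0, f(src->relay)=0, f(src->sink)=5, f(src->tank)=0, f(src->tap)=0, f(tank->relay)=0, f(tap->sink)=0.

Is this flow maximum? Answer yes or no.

Residual path src->tap->sink has bottleneck 4 > 0.
Pushing 4 along it raises the flow to 9, so the given flow is not maximum.

No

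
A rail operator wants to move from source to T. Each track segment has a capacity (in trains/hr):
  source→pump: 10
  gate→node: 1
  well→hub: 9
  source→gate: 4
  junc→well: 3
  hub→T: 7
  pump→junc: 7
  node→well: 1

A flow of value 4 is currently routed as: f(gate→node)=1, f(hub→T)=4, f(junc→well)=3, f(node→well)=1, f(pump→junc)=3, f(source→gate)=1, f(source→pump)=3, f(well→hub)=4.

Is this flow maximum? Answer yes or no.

Residual reachable from source: {gate, junc, pump, source}; T is not reachable.
Saturated cut: gate→node, junc→well with total capacity 4 = current flow value. Flow is maximum.

Yes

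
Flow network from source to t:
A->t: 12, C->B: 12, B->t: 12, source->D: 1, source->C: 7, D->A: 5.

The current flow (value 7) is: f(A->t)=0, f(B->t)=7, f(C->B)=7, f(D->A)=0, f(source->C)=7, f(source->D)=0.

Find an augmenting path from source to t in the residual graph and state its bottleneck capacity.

source->D->A->t, bottleneck 1

Residual along source->D->A->t: source->D: 1, D->A: 5, A->t: 12.
Bottleneck = min = 1.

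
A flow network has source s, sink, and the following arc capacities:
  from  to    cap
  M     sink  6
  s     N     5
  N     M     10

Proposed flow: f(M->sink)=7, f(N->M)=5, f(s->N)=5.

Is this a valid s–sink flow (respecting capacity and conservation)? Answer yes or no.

Capacity violated on M->sink: flow 7 > capacity 6.

No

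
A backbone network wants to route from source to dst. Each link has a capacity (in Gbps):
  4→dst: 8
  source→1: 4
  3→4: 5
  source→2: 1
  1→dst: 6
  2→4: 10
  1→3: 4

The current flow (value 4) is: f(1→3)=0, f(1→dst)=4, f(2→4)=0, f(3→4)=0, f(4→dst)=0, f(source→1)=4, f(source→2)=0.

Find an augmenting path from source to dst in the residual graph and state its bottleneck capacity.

Residual along source→2→4→dst: source→2: 1, 2→4: 10, 4→dst: 8.
Bottleneck = min = 1.

source→2→4→dst, bottleneck 1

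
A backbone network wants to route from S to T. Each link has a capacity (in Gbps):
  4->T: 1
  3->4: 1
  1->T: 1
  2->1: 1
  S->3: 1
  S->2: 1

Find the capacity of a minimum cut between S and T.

2

Max flow = 2 (via 2 augmenting paths).
In the residual at optimum, the set reachable from S is {S}.
Cut edges: S->3 (cap 1), S->2 (cap 1). Sum = 2.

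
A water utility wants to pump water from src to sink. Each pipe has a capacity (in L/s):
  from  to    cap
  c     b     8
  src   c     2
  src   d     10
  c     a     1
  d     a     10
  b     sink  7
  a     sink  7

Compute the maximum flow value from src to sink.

Augment src→c→b→sink: bottleneck 2. Total 2.
Augment src→d→a→sink: bottleneck 7. Total 9.
No augmenting path remains in the residual graph.

9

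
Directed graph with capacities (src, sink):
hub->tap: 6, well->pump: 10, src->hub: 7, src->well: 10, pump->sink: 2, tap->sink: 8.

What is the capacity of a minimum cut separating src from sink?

8

Max flow = 8 (via 2 augmenting paths).
In the residual at optimum, the set reachable from src is {hub, pump, src, well}.
Cut edges: hub->tap (cap 6), pump->sink (cap 2). Sum = 8.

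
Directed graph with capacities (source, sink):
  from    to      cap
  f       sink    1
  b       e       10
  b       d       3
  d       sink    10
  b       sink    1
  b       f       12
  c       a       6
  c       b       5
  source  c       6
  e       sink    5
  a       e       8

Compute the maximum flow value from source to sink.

Augment source->c->b->sink: bottleneck 1. Total 1.
Augment source->c->b->f->sink: bottleneck 1. Total 2.
Augment source->c->b->e->sink: bottleneck 3. Total 5.
Augment source->c->a->e->sink: bottleneck 1. Total 6.
No augmenting path remains in the residual graph.

6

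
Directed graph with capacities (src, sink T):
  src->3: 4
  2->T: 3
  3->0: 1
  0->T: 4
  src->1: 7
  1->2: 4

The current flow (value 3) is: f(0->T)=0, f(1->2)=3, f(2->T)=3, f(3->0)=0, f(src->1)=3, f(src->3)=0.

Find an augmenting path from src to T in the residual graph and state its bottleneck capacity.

src->3->0->T, bottleneck 1

Residual along src->3->0->T: src->3: 4, 3->0: 1, 0->T: 4.
Bottleneck = min = 1.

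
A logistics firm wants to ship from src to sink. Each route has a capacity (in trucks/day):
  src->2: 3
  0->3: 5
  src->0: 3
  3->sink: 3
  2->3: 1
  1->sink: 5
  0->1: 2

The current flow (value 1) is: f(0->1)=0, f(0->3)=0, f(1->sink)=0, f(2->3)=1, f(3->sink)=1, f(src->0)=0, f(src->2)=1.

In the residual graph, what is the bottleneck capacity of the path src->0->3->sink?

2

Residual capacities along the path: src->0: 3, 0->3: 5, 3->sink: 2.
Minimum is 2.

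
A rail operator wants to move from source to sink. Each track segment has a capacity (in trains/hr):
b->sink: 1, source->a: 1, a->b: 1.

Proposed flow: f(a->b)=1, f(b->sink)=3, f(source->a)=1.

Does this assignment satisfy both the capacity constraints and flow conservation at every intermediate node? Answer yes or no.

Capacity violated on b->sink: flow 3 > capacity 1.

No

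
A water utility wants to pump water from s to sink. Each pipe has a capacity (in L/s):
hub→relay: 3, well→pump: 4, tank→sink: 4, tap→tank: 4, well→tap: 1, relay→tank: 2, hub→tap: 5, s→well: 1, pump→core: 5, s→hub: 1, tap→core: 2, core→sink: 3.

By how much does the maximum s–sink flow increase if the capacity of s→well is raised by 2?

Original max flow = 2.
After raising cap(s→well), augmenting paths through that edge carry 2 more units.
New max flow = 4. Increase = 2.

2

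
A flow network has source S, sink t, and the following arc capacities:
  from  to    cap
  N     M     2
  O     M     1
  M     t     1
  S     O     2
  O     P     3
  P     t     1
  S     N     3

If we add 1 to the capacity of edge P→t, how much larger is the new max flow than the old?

Original max flow = 2.
After raising cap(P→t), augmenting paths through that edge carry 1 more unit.
New max flow = 3. Increase = 1.

1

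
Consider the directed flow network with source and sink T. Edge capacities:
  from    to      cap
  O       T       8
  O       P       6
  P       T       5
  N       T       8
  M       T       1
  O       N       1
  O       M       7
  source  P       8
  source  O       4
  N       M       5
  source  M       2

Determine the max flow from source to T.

10

Augment source->O->T: bottleneck 4. Total 4.
Augment source->M->T: bottleneck 1. Total 5.
Augment source->P->T: bottleneck 5. Total 10.
No augmenting path remains in the residual graph.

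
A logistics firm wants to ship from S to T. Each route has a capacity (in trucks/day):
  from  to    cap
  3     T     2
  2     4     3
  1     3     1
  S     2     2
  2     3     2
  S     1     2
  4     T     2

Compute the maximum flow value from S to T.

Augment S->1->3->T: bottleneck 1. Total 1.
Augment S->2->3->T: bottleneck 1. Total 2.
Augment S->2->4->T: bottleneck 1. Total 3.
No augmenting path remains in the residual graph.

3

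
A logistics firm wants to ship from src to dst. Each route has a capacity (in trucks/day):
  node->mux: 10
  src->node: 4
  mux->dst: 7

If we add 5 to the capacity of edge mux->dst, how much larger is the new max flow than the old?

0

Original max flow = 4.
Edge mux->dst does not cross the min cut (source side {src}), so extra capacity there cannot help.
New max flow = 4. Increase = 0.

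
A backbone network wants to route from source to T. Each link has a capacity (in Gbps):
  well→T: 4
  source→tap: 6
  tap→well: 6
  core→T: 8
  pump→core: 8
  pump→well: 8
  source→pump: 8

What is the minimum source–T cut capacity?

Max flow = 12 (via 2 augmenting paths).
In the residual at optimum, the set reachable from source is {source, tap, well}.
Cut edges: source→pump (cap 8), well→T (cap 4). Sum = 12.

12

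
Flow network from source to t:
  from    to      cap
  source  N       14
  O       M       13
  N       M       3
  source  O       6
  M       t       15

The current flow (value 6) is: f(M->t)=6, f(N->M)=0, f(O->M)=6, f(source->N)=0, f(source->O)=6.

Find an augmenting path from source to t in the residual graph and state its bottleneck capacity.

source->N->M->t, bottleneck 3

Residual along source->N->M->t: source->N: 14, N->M: 3, M->t: 9.
Bottleneck = min = 3.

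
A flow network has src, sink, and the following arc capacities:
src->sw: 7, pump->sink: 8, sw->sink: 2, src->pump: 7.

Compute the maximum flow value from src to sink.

9

Augment src->pump->sink: bottleneck 7. Total 7.
Augment src->sw->sink: bottleneck 2. Total 9.
No augmenting path remains in the residual graph.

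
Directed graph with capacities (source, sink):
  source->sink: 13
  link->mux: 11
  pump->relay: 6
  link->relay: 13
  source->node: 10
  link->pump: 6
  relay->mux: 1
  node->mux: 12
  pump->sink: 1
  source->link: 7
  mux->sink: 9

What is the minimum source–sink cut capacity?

Max flow = 23 (via 4 augmenting paths).
In the residual at optimum, the set reachable from source is {link, mux, node, pump, relay, source}.
Cut edges: source->sink (cap 13), pump->sink (cap 1), mux->sink (cap 9). Sum = 23.

23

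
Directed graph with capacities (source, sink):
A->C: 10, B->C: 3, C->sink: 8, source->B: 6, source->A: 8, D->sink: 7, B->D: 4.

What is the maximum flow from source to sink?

Augment source->B->D->sink: bottleneck 4. Total 4.
Augment source->B->C->sink: bottleneck 2. Total 6.
Augment source->A->C->sink: bottleneck 6. Total 12.
No augmenting path remains in the residual graph.

12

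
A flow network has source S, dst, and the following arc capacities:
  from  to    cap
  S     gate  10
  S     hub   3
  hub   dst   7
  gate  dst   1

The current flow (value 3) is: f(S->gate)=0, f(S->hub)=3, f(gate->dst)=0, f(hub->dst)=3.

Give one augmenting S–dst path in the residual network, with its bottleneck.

S->gate->dst, bottleneck 1

Residual along S->gate->dst: S->gate: 10, gate->dst: 1.
Bottleneck = min = 1.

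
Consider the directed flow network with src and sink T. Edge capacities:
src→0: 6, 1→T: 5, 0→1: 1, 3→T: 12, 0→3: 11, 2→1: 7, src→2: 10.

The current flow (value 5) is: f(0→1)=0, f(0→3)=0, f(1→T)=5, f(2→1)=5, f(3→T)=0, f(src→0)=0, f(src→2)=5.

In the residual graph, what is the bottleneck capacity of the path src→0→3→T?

Residual capacities along the path: src→0: 6, 0→3: 11, 3→T: 12.
Minimum is 6.

6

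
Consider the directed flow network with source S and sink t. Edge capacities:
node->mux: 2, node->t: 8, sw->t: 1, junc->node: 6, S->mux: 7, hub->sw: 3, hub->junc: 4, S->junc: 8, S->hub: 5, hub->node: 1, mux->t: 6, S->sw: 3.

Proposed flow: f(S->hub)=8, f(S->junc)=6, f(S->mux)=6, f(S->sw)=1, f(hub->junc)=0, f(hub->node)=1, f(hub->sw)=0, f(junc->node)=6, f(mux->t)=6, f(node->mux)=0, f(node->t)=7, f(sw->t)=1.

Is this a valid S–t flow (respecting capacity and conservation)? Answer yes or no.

Capacity violated on S->hub: flow 8 > capacity 5.

No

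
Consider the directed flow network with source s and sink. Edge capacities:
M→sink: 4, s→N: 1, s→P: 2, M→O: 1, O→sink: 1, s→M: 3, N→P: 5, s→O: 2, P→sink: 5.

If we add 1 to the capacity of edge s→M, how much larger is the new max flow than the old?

Original max flow = 7.
After raising cap(s→M), augmenting paths through that edge carry 1 more unit.
New max flow = 8. Increase = 1.

1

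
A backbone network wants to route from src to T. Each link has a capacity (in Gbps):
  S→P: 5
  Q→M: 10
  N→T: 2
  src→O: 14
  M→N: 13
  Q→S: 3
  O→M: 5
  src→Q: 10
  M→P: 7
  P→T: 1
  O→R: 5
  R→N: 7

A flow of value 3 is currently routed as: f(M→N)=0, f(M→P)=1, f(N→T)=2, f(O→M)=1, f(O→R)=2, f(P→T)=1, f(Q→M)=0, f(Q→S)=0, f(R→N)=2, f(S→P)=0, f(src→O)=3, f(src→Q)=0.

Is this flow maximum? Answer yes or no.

Residual reachable from src: {M, N, O, P, Q, R, S, src}; T is not reachable.
Saturated cut: N→T, P→T with total capacity 3 = current flow value. Flow is maximum.

Yes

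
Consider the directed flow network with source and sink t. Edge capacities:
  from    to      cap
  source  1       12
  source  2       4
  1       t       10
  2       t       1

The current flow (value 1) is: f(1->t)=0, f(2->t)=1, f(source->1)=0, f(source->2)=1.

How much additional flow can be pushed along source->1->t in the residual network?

10

Residual capacities along the path: source->1: 12, 1->t: 10.
Minimum is 10.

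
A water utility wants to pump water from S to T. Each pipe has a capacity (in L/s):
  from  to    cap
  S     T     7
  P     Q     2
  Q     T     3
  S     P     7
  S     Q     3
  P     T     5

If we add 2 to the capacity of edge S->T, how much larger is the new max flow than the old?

2

Original max flow = 15.
After raising cap(S->T), augmenting paths through that edge carry 2 more units.
New max flow = 17. Increase = 2.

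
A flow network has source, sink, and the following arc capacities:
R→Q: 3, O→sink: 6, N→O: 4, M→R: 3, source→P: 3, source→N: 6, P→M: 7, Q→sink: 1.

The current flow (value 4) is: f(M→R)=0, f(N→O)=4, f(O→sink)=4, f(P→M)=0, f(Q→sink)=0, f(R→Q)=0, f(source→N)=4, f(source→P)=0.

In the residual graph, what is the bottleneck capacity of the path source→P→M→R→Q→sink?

Residual capacities along the path: source→P: 3, P→M: 7, M→R: 3, R→Q: 3, Q→sink: 1.
Minimum is 1.

1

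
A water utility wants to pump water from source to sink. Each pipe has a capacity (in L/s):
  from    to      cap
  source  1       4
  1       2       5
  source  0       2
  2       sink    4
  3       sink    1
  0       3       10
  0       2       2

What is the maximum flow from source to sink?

5

Augment source→0→3→sink: bottleneck 1. Total 1.
Augment source→0→2→sink: bottleneck 1. Total 2.
Augment source→1→2→sink: bottleneck 3. Total 5.
No augmenting path remains in the residual graph.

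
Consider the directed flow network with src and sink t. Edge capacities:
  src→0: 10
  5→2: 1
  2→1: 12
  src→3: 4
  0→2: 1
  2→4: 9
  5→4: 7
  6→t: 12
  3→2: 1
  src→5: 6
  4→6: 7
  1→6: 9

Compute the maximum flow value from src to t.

Augment src→5→4→6→t: bottleneck 6. Total 6.
Augment src→3→2→1→6→t: bottleneck 1. Total 7.
Augment src→0→2→1→6→t: bottleneck 1. Total 8.
No augmenting path remains in the residual graph.

8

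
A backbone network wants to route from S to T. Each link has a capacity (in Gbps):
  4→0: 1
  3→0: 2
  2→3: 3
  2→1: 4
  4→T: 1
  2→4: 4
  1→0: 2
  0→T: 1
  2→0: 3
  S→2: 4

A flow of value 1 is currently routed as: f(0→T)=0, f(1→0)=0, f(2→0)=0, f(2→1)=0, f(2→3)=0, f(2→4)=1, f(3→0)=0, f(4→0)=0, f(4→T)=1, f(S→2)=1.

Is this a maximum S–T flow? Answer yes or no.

No

Residual path S→2→0→T has bottleneck 1 > 0.
Pushing 1 along it raises the flow to 2, so the given flow is not maximum.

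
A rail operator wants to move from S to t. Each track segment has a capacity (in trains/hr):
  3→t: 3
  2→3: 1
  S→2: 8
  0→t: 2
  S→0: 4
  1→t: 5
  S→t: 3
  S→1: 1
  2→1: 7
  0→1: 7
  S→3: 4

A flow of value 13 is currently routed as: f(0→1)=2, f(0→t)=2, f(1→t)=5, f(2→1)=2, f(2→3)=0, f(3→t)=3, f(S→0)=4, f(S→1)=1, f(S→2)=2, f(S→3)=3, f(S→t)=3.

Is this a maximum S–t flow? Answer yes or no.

Yes

Residual reachable from S: {0, 1, 2, 3, S}; t is not reachable.
Saturated cut: S→t, 0→t, 1→t, 3→t with total capacity 13 = current flow value. Flow is maximum.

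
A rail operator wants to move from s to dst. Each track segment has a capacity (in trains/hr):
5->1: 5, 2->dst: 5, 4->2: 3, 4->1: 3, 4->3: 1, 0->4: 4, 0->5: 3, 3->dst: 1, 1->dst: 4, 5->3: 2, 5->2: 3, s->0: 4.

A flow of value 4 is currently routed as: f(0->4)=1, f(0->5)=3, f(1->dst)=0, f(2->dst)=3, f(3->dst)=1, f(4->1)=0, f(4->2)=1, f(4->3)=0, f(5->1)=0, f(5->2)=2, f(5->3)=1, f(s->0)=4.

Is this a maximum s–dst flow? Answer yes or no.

Yes

Residual reachable from s: {s}; dst is not reachable.
Saturated cut: s->0 with total capacity 4 = current flow value. Flow is maximum.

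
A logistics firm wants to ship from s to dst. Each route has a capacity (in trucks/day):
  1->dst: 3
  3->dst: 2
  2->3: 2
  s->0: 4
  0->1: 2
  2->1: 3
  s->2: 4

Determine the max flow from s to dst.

5

Augment s->0->1->dst: bottleneck 2. Total 2.
Augment s->2->1->dst: bottleneck 1. Total 3.
Augment s->2->3->dst: bottleneck 2. Total 5.
No augmenting path remains in the residual graph.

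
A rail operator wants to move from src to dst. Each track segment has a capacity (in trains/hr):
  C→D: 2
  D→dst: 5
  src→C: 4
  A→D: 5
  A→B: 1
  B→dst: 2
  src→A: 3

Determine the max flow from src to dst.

Augment src→C→D→dst: bottleneck 2. Total 2.
Augment src→A→D→dst: bottleneck 3. Total 5.
No augmenting path remains in the residual graph.

5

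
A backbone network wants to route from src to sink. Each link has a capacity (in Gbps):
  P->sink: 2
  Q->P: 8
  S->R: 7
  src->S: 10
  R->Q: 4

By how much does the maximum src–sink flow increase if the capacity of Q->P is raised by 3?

0

Original max flow = 2.
Edge Q->P does not cross the min cut (source side {P, Q, R, S, src}), so extra capacity there cannot help.
New max flow = 2. Increase = 0.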